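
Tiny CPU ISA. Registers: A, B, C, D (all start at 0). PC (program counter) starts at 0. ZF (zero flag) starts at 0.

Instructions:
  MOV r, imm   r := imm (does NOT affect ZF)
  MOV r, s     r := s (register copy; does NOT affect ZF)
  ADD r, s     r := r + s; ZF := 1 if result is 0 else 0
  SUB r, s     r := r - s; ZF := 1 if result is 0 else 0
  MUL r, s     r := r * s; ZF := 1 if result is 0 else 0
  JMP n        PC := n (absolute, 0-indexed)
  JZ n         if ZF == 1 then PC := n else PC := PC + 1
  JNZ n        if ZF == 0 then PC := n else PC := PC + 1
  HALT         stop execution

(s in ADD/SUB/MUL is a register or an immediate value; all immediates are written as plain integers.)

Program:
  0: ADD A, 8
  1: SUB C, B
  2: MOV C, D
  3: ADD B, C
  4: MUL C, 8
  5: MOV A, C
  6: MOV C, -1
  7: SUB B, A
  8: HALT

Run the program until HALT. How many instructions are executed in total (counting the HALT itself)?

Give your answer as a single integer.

Step 1: PC=0 exec 'ADD A, 8'. After: A=8 B=0 C=0 D=0 ZF=0 PC=1
Step 2: PC=1 exec 'SUB C, B'. After: A=8 B=0 C=0 D=0 ZF=1 PC=2
Step 3: PC=2 exec 'MOV C, D'. After: A=8 B=0 C=0 D=0 ZF=1 PC=3
Step 4: PC=3 exec 'ADD B, C'. After: A=8 B=0 C=0 D=0 ZF=1 PC=4
Step 5: PC=4 exec 'MUL C, 8'. After: A=8 B=0 C=0 D=0 ZF=1 PC=5
Step 6: PC=5 exec 'MOV A, C'. After: A=0 B=0 C=0 D=0 ZF=1 PC=6
Step 7: PC=6 exec 'MOV C, -1'. After: A=0 B=0 C=-1 D=0 ZF=1 PC=7
Step 8: PC=7 exec 'SUB B, A'. After: A=0 B=0 C=-1 D=0 ZF=1 PC=8
Step 9: PC=8 exec 'HALT'. After: A=0 B=0 C=-1 D=0 ZF=1 PC=8 HALTED
Total instructions executed: 9

Answer: 9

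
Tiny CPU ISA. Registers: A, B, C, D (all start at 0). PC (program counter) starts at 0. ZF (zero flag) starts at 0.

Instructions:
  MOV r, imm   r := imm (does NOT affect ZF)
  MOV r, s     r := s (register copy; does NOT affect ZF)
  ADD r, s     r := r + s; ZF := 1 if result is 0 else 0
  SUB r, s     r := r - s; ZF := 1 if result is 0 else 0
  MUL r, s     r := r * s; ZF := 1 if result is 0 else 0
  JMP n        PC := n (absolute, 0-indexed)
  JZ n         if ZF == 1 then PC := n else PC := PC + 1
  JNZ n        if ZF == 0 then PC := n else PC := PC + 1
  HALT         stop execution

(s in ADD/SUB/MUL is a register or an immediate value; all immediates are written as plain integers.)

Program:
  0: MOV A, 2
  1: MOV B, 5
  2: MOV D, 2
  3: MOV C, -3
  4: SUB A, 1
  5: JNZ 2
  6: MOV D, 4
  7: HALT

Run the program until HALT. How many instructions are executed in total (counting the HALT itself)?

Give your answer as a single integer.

Answer: 12

Derivation:
Step 1: PC=0 exec 'MOV A, 2'. After: A=2 B=0 C=0 D=0 ZF=0 PC=1
Step 2: PC=1 exec 'MOV B, 5'. After: A=2 B=5 C=0 D=0 ZF=0 PC=2
Step 3: PC=2 exec 'MOV D, 2'. After: A=2 B=5 C=0 D=2 ZF=0 PC=3
Step 4: PC=3 exec 'MOV C, -3'. After: A=2 B=5 C=-3 D=2 ZF=0 PC=4
Step 5: PC=4 exec 'SUB A, 1'. After: A=1 B=5 C=-3 D=2 ZF=0 PC=5
Step 6: PC=5 exec 'JNZ 2'. After: A=1 B=5 C=-3 D=2 ZF=0 PC=2
Step 7: PC=2 exec 'MOV D, 2'. After: A=1 B=5 C=-3 D=2 ZF=0 PC=3
Step 8: PC=3 exec 'MOV C, -3'. After: A=1 B=5 C=-3 D=2 ZF=0 PC=4
Step 9: PC=4 exec 'SUB A, 1'. After: A=0 B=5 C=-3 D=2 ZF=1 PC=5
Step 10: PC=5 exec 'JNZ 2'. After: A=0 B=5 C=-3 D=2 ZF=1 PC=6
Step 11: PC=6 exec 'MOV D, 4'. After: A=0 B=5 C=-3 D=4 ZF=1 PC=7
Step 12: PC=7 exec 'HALT'. After: A=0 B=5 C=-3 D=4 ZF=1 PC=7 HALTED
Total instructions executed: 12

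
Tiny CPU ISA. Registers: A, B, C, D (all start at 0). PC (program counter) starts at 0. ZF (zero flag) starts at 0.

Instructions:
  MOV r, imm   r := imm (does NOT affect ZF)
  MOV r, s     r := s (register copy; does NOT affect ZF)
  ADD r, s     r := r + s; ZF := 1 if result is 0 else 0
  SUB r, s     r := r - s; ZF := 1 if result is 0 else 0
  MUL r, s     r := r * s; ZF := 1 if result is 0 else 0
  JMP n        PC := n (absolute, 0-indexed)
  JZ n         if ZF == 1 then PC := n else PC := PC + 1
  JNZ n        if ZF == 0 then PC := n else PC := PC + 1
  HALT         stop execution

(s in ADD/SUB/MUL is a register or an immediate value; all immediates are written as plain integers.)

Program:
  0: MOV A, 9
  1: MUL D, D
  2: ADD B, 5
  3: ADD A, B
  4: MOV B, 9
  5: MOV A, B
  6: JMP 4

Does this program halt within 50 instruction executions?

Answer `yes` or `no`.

Answer: no

Derivation:
Step 1: PC=0 exec 'MOV A, 9'. After: A=9 B=0 C=0 D=0 ZF=0 PC=1
Step 2: PC=1 exec 'MUL D, D'. After: A=9 B=0 C=0 D=0 ZF=1 PC=2
Step 3: PC=2 exec 'ADD B, 5'. After: A=9 B=5 C=0 D=0 ZF=0 PC=3
Step 4: PC=3 exec 'ADD A, B'. After: A=14 B=5 C=0 D=0 ZF=0 PC=4
Step 5: PC=4 exec 'MOV B, 9'. After: A=14 B=9 C=0 D=0 ZF=0 PC=5
Step 6: PC=5 exec 'MOV A, B'. After: A=9 B=9 C=0 D=0 ZF=0 PC=6
Step 7: PC=6 exec 'JMP 4'. After: A=9 B=9 C=0 D=0 ZF=0 PC=4
Step 8: PC=4 exec 'MOV B, 9'. After: A=9 B=9 C=0 D=0 ZF=0 PC=5
Step 9: PC=5 exec 'MOV A, B'. After: A=9 B=9 C=0 D=0 ZF=0 PC=6
State after step 9 equals state after step 6: the program is in a cycle of length 3 and will never halt.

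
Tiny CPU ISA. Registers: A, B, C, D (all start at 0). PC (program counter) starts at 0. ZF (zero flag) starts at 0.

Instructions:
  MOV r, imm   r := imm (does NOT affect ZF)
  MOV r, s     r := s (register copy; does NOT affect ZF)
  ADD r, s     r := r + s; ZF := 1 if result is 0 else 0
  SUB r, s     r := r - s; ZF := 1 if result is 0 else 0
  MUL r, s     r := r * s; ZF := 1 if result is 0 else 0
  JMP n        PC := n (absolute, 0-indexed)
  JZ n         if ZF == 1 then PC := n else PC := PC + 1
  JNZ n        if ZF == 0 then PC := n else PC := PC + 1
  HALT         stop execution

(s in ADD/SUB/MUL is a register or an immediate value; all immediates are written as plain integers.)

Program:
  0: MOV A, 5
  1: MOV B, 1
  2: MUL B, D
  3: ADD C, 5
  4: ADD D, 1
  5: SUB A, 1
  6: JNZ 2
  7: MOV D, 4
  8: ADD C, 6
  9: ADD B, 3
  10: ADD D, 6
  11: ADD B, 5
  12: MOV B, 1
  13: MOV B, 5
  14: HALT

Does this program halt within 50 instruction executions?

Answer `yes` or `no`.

Answer: yes

Derivation:
Step 1: PC=0 exec 'MOV A, 5'. After: A=5 B=0 C=0 D=0 ZF=0 PC=1
Step 2: PC=1 exec 'MOV B, 1'. After: A=5 B=1 C=0 D=0 ZF=0 PC=2
Step 3: PC=2 exec 'MUL B, D'. After: A=5 B=0 C=0 D=0 ZF=1 PC=3
Step 4: PC=3 exec 'ADD C, 5'. After: A=5 B=0 C=5 D=0 ZF=0 PC=4
Step 5: PC=4 exec 'ADD D, 1'. After: A=5 B=0 C=5 D=1 ZF=0 PC=5
Step 6: PC=5 exec 'SUB A, 1'. After: A=4 B=0 C=5 D=1 ZF=0 PC=6
Step 7: PC=6 exec 'JNZ 2'. After: A=4 B=0 C=5 D=1 ZF=0 PC=2
Step 8: PC=2 exec 'MUL B, D'. After: A=4 B=0 C=5 D=1 ZF=1 PC=3
Step 9: PC=3 exec 'ADD C, 5'. After: A=4 B=0 C=10 D=1 ZF=0 PC=4
Step 10: PC=4 exec 'ADD D, 1'. After: A=4 B=0 C=10 D=2 ZF=0 PC=5
Step 11: PC=5 exec 'SUB A, 1'. After: A=3 B=0 C=10 D=2 ZF=0 PC=6
Step 12: PC=6 exec 'JNZ 2'. After: A=3 B=0 C=10 D=2 ZF=0 PC=2
Step 13: PC=2 exec 'MUL B, D'. After: A=3 B=0 C=10 D=2 ZF=1 PC=3
Step 14: PC=3 exec 'ADD C, 5'. After: A=3 B=0 C=15 D=2 ZF=0 PC=4
Step 15: PC=4 exec 'ADD D, 1'. After: A=3 B=0 C=15 D=3 ZF=0 PC=5
Step 16: PC=5 exec 'SUB A, 1'. After: A=2 B=0 C=15 D=3 ZF=0 PC=6
Step 17: PC=6 exec 'JNZ 2'. After: A=2 B=0 C=15 D=3 ZF=0 PC=2
Step 18: PC=2 exec 'MUL B, D'. After: A=2 B=0 C=15 D=3 ZF=1 PC=3
Step 19: PC=3 exec 'ADD C, 5'. After: A=2 B=0 C=20 D=3 ZF=0 PC=4
Step 20: PC=4 exec 'ADD D, 1'. After: A=2 B=0 C=20 D=4 ZF=0 PC=5
Step 21: PC=5 exec 'SUB A, 1'. After: A=1 B=0 C=20 D=4 ZF=0 PC=6
Step 22: PC=6 exec 'JNZ 2'. After: A=1 B=0 C=20 D=4 ZF=0 PC=2
Step 23: PC=2 exec 'MUL B, D'. After: A=1 B=0 C=20 D=4 ZF=1 PC=3
Step 24: PC=3 exec 'ADD C, 5'. After: A=1 B=0 C=25 D=4 ZF=0 PC=4
Step 25: PC=4 exec 'ADD D, 1'. After: A=1 B=0 C=25 D=5 ZF=0 PC=5
Step 26: PC=5 exec 'SUB A, 1'. After: A=0 B=0 C=25 D=5 ZF=1 PC=6
Step 27: PC=6 exec 'JNZ 2'. After: A=0 B=0 C=25 D=5 ZF=1 PC=7
Step 28: PC=7 exec 'MOV D, 4'. After: A=0 B=0 C=25 D=4 ZF=1 PC=8
Step 29: PC=8 exec 'ADD C, 6'. After: A=0 B=0 C=31 D=4 ZF=0 PC=9
Step 30: PC=9 exec 'ADD B, 3'. After: A=0 B=3 C=31 D=4 ZF=0 PC=10
Step 31: PC=10 exec 'ADD D, 6'. After: A=0 B=3 C=31 D=10 ZF=0 PC=11
Step 32: PC=11 exec 'ADD B, 5'. After: A=0 B=8 C=31 D=10 ZF=0 PC=12
Step 33: PC=12 exec 'MOV B, 1'. After: A=0 B=1 C=31 D=10 ZF=0 PC=13
Step 34: PC=13 exec 'MOV B, 5'. After: A=0 B=5 C=31 D=10 ZF=0 PC=14
Step 35: PC=14 exec 'HALT'. After: A=0 B=5 C=31 D=10 ZF=0 PC=14 HALTED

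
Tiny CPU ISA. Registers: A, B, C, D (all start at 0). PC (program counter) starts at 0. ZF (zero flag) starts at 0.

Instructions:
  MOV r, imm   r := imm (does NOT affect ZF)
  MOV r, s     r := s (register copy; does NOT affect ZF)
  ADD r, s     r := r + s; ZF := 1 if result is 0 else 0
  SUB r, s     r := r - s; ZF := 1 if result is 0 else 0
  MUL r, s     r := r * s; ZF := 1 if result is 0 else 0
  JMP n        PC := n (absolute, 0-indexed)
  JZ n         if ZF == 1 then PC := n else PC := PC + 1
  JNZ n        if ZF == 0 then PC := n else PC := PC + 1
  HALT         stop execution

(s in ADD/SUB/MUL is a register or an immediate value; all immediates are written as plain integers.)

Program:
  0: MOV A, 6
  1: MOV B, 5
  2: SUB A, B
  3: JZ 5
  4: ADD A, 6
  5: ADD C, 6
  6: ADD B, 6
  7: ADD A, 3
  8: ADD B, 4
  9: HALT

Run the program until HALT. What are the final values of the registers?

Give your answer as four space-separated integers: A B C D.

Answer: 10 15 6 0

Derivation:
Step 1: PC=0 exec 'MOV A, 6'. After: A=6 B=0 C=0 D=0 ZF=0 PC=1
Step 2: PC=1 exec 'MOV B, 5'. After: A=6 B=5 C=0 D=0 ZF=0 PC=2
Step 3: PC=2 exec 'SUB A, B'. After: A=1 B=5 C=0 D=0 ZF=0 PC=3
Step 4: PC=3 exec 'JZ 5'. After: A=1 B=5 C=0 D=0 ZF=0 PC=4
Step 5: PC=4 exec 'ADD A, 6'. After: A=7 B=5 C=0 D=0 ZF=0 PC=5
Step 6: PC=5 exec 'ADD C, 6'. After: A=7 B=5 C=6 D=0 ZF=0 PC=6
Step 7: PC=6 exec 'ADD B, 6'. After: A=7 B=11 C=6 D=0 ZF=0 PC=7
Step 8: PC=7 exec 'ADD A, 3'. After: A=10 B=11 C=6 D=0 ZF=0 PC=8
Step 9: PC=8 exec 'ADD B, 4'. After: A=10 B=15 C=6 D=0 ZF=0 PC=9
Step 10: PC=9 exec 'HALT'. After: A=10 B=15 C=6 D=0 ZF=0 PC=9 HALTED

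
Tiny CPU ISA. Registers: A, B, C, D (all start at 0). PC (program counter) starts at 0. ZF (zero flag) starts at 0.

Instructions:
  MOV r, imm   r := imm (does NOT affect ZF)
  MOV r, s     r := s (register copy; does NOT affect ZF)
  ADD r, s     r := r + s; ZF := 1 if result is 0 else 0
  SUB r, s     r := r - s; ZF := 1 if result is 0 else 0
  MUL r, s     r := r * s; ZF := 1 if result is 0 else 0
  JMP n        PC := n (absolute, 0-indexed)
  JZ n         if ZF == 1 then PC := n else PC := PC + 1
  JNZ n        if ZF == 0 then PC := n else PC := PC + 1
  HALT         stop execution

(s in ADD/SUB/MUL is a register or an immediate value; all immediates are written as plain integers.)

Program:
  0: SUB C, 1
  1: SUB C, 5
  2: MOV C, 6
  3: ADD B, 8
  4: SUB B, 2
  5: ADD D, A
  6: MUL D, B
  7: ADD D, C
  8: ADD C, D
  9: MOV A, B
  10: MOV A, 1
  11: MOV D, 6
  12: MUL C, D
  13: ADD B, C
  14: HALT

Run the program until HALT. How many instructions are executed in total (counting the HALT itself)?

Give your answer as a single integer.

Step 1: PC=0 exec 'SUB C, 1'. After: A=0 B=0 C=-1 D=0 ZF=0 PC=1
Step 2: PC=1 exec 'SUB C, 5'. After: A=0 B=0 C=-6 D=0 ZF=0 PC=2
Step 3: PC=2 exec 'MOV C, 6'. After: A=0 B=0 C=6 D=0 ZF=0 PC=3
Step 4: PC=3 exec 'ADD B, 8'. After: A=0 B=8 C=6 D=0 ZF=0 PC=4
Step 5: PC=4 exec 'SUB B, 2'. After: A=0 B=6 C=6 D=0 ZF=0 PC=5
Step 6: PC=5 exec 'ADD D, A'. After: A=0 B=6 C=6 D=0 ZF=1 PC=6
Step 7: PC=6 exec 'MUL D, B'. After: A=0 B=6 C=6 D=0 ZF=1 PC=7
Step 8: PC=7 exec 'ADD D, C'. After: A=0 B=6 C=6 D=6 ZF=0 PC=8
Step 9: PC=8 exec 'ADD C, D'. After: A=0 B=6 C=12 D=6 ZF=0 PC=9
Step 10: PC=9 exec 'MOV A, B'. After: A=6 B=6 C=12 D=6 ZF=0 PC=10
Step 11: PC=10 exec 'MOV A, 1'. After: A=1 B=6 C=12 D=6 ZF=0 PC=11
Step 12: PC=11 exec 'MOV D, 6'. After: A=1 B=6 C=12 D=6 ZF=0 PC=12
Step 13: PC=12 exec 'MUL C, D'. After: A=1 B=6 C=72 D=6 ZF=0 PC=13
Step 14: PC=13 exec 'ADD B, C'. After: A=1 B=78 C=72 D=6 ZF=0 PC=14
Step 15: PC=14 exec 'HALT'. After: A=1 B=78 C=72 D=6 ZF=0 PC=14 HALTED
Total instructions executed: 15

Answer: 15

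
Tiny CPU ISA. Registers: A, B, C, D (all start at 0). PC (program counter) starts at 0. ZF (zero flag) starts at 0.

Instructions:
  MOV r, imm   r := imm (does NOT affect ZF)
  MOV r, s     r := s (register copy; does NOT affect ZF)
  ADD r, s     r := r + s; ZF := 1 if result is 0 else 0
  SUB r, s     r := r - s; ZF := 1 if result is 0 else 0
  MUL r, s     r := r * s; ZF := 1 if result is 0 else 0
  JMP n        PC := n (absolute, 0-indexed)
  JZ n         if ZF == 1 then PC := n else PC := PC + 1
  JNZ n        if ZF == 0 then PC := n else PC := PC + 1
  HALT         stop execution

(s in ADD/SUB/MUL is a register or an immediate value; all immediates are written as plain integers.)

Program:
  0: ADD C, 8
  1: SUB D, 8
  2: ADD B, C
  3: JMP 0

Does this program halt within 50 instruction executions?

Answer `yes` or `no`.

Answer: no

Derivation:
Step 1: PC=0 exec 'ADD C, 8'. After: A=0 B=0 C=8 D=0 ZF=0 PC=1
Step 2: PC=1 exec 'SUB D, 8'. After: A=0 B=0 C=8 D=-8 ZF=0 PC=2
Step 3: PC=2 exec 'ADD B, C'. After: A=0 B=8 C=8 D=-8 ZF=0 PC=3
Step 4: PC=3 exec 'JMP 0'. After: A=0 B=8 C=8 D=-8 ZF=0 PC=0
Step 5: PC=0 exec 'ADD C, 8'. After: A=0 B=8 C=16 D=-8 ZF=0 PC=1
Step 6: PC=1 exec 'SUB D, 8'. After: A=0 B=8 C=16 D=-16 ZF=0 PC=2
Step 7: PC=2 exec 'ADD B, C'. After: A=0 B=24 C=16 D=-16 ZF=0 PC=3
Step 8: PC=3 exec 'JMP 0'. After: A=0 B=24 C=16 D=-16 ZF=0 PC=0
Step 9: PC=0 exec 'ADD C, 8'. After: A=0 B=24 C=24 D=-16 ZF=0 PC=1
Step 10: PC=1 exec 'SUB D, 8'. After: A=0 B=24 C=24 D=-24 ZF=0 PC=2
Step 11: PC=2 exec 'ADD B, C'. After: A=0 B=48 C=24 D=-24 ZF=0 PC=3
Step 12: PC=3 exec 'JMP 0'. After: A=0 B=48 C=24 D=-24 ZF=0 PC=0
Step 13: PC=0 exec 'ADD C, 8'. After: A=0 B=48 C=32 D=-24 ZF=0 PC=1
Step 14: PC=1 exec 'SUB D, 8'. After: A=0 B=48 C=32 D=-32 ZF=0 PC=2
Step 15: PC=2 exec 'ADD B, C'. After: A=0 B=80 C=32 D=-32 ZF=0 PC=3
After 50 steps: not halted. PC revisits the same instructions with no path to HALT; will never halt.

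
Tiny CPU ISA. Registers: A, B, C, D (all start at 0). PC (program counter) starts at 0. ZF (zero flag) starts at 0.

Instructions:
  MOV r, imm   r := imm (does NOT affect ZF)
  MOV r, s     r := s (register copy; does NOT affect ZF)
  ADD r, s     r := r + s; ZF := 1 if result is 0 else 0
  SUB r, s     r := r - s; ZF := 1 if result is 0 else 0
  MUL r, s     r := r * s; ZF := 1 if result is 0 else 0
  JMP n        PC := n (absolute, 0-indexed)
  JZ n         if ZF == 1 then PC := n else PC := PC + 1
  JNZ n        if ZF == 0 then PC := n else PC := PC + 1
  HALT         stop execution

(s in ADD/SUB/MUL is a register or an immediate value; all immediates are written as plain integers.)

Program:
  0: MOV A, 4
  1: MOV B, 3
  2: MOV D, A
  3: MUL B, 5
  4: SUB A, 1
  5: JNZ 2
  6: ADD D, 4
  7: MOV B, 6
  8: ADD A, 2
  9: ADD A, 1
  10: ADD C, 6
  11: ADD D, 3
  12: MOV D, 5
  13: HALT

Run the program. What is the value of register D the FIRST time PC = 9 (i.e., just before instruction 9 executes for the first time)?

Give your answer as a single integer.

Step 1: PC=0 exec 'MOV A, 4'. After: A=4 B=0 C=0 D=0 ZF=0 PC=1
Step 2: PC=1 exec 'MOV B, 3'. After: A=4 B=3 C=0 D=0 ZF=0 PC=2
Step 3: PC=2 exec 'MOV D, A'. After: A=4 B=3 C=0 D=4 ZF=0 PC=3
Step 4: PC=3 exec 'MUL B, 5'. After: A=4 B=15 C=0 D=4 ZF=0 PC=4
Step 5: PC=4 exec 'SUB A, 1'. After: A=3 B=15 C=0 D=4 ZF=0 PC=5
Step 6: PC=5 exec 'JNZ 2'. After: A=3 B=15 C=0 D=4 ZF=0 PC=2
Step 7: PC=2 exec 'MOV D, A'. After: A=3 B=15 C=0 D=3 ZF=0 PC=3
Step 8: PC=3 exec 'MUL B, 5'. After: A=3 B=75 C=0 D=3 ZF=0 PC=4
Step 9: PC=4 exec 'SUB A, 1'. After: A=2 B=75 C=0 D=3 ZF=0 PC=5
Step 10: PC=5 exec 'JNZ 2'. After: A=2 B=75 C=0 D=3 ZF=0 PC=2
Step 11: PC=2 exec 'MOV D, A'. After: A=2 B=75 C=0 D=2 ZF=0 PC=3
Step 12: PC=3 exec 'MUL B, 5'. After: A=2 B=375 C=0 D=2 ZF=0 PC=4
Step 13: PC=4 exec 'SUB A, 1'. After: A=1 B=375 C=0 D=2 ZF=0 PC=5
Step 14: PC=5 exec 'JNZ 2'. After: A=1 B=375 C=0 D=2 ZF=0 PC=2
Step 15: PC=2 exec 'MOV D, A'. After: A=1 B=375 C=0 D=1 ZF=0 PC=3
Step 16: PC=3 exec 'MUL B, 5'. After: A=1 B=1875 C=0 D=1 ZF=0 PC=4
Step 17: PC=4 exec 'SUB A, 1'. After: A=0 B=1875 C=0 D=1 ZF=1 PC=5
Step 18: PC=5 exec 'JNZ 2'. After: A=0 B=1875 C=0 D=1 ZF=1 PC=6
Step 19: PC=6 exec 'ADD D, 4'. After: A=0 B=1875 C=0 D=5 ZF=0 PC=7
Step 20: PC=7 exec 'MOV B, 6'. After: A=0 B=6 C=0 D=5 ZF=0 PC=8
Step 21: PC=8 exec 'ADD A, 2'. After: A=2 B=6 C=0 D=5 ZF=0 PC=9
First time PC=9: D=5

5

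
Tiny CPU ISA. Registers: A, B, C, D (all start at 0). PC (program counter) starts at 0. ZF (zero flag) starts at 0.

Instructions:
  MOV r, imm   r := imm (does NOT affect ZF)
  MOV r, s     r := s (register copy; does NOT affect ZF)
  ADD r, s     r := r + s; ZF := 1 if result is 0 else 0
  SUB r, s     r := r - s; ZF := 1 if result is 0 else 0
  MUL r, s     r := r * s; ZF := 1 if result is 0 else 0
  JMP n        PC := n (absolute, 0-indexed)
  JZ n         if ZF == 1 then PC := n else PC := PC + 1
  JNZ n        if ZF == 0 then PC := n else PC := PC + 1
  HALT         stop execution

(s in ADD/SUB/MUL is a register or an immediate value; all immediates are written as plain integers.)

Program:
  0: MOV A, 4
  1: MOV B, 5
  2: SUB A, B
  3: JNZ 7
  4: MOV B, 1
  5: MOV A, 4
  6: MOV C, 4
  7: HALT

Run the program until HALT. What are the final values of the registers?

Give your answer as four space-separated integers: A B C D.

Step 1: PC=0 exec 'MOV A, 4'. After: A=4 B=0 C=0 D=0 ZF=0 PC=1
Step 2: PC=1 exec 'MOV B, 5'. After: A=4 B=5 C=0 D=0 ZF=0 PC=2
Step 3: PC=2 exec 'SUB A, B'. After: A=-1 B=5 C=0 D=0 ZF=0 PC=3
Step 4: PC=3 exec 'JNZ 7'. After: A=-1 B=5 C=0 D=0 ZF=0 PC=7
Step 5: PC=7 exec 'HALT'. After: A=-1 B=5 C=0 D=0 ZF=0 PC=7 HALTED

Answer: -1 5 0 0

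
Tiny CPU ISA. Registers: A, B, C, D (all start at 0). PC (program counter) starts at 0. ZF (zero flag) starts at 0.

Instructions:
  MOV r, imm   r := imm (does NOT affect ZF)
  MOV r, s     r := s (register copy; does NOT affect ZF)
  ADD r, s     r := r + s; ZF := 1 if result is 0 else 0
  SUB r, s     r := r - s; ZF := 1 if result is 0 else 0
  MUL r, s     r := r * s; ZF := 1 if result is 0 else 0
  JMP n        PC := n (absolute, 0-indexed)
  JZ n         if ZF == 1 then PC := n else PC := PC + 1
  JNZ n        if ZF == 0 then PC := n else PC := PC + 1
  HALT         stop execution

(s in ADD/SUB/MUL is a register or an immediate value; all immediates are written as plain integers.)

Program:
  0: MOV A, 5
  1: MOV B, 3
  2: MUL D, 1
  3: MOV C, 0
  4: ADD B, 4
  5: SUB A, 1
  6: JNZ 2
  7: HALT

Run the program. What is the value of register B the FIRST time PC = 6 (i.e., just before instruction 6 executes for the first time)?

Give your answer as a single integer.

Step 1: PC=0 exec 'MOV A, 5'. After: A=5 B=0 C=0 D=0 ZF=0 PC=1
Step 2: PC=1 exec 'MOV B, 3'. After: A=5 B=3 C=0 D=0 ZF=0 PC=2
Step 3: PC=2 exec 'MUL D, 1'. After: A=5 B=3 C=0 D=0 ZF=1 PC=3
Step 4: PC=3 exec 'MOV C, 0'. After: A=5 B=3 C=0 D=0 ZF=1 PC=4
Step 5: PC=4 exec 'ADD B, 4'. After: A=5 B=7 C=0 D=0 ZF=0 PC=5
Step 6: PC=5 exec 'SUB A, 1'. After: A=4 B=7 C=0 D=0 ZF=0 PC=6
First time PC=6: B=7

7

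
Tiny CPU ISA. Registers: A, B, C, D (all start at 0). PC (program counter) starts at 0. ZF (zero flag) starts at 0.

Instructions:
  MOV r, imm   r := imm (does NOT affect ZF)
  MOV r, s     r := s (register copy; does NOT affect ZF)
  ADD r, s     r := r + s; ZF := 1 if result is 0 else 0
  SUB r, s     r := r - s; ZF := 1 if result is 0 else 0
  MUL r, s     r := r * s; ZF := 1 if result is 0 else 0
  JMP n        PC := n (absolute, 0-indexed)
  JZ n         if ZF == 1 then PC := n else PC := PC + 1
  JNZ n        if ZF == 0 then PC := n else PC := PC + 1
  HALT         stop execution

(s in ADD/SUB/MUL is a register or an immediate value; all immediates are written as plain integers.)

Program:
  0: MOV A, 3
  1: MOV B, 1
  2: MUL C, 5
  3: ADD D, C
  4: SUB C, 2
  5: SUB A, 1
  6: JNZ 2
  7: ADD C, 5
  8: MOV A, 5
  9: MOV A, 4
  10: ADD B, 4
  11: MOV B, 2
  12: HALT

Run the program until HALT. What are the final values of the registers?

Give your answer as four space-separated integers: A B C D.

Step 1: PC=0 exec 'MOV A, 3'. After: A=3 B=0 C=0 D=0 ZF=0 PC=1
Step 2: PC=1 exec 'MOV B, 1'. After: A=3 B=1 C=0 D=0 ZF=0 PC=2
Step 3: PC=2 exec 'MUL C, 5'. After: A=3 B=1 C=0 D=0 ZF=1 PC=3
Step 4: PC=3 exec 'ADD D, C'. After: A=3 B=1 C=0 D=0 ZF=1 PC=4
Step 5: PC=4 exec 'SUB C, 2'. After: A=3 B=1 C=-2 D=0 ZF=0 PC=5
Step 6: PC=5 exec 'SUB A, 1'. After: A=2 B=1 C=-2 D=0 ZF=0 PC=6
Step 7: PC=6 exec 'JNZ 2'. After: A=2 B=1 C=-2 D=0 ZF=0 PC=2
Step 8: PC=2 exec 'MUL C, 5'. After: A=2 B=1 C=-10 D=0 ZF=0 PC=3
Step 9: PC=3 exec 'ADD D, C'. After: A=2 B=1 C=-10 D=-10 ZF=0 PC=4
Step 10: PC=4 exec 'SUB C, 2'. After: A=2 B=1 C=-12 D=-10 ZF=0 PC=5
Step 11: PC=5 exec 'SUB A, 1'. After: A=1 B=1 C=-12 D=-10 ZF=0 PC=6
Step 12: PC=6 exec 'JNZ 2'. After: A=1 B=1 C=-12 D=-10 ZF=0 PC=2
Step 13: PC=2 exec 'MUL C, 5'. After: A=1 B=1 C=-60 D=-10 ZF=0 PC=3
Step 14: PC=3 exec 'ADD D, C'. After: A=1 B=1 C=-60 D=-70 ZF=0 PC=4
Step 15: PC=4 exec 'SUB C, 2'. After: A=1 B=1 C=-62 D=-70 ZF=0 PC=5
Step 16: PC=5 exec 'SUB A, 1'. After: A=0 B=1 C=-62 D=-70 ZF=1 PC=6
Step 17: PC=6 exec 'JNZ 2'. After: A=0 B=1 C=-62 D=-70 ZF=1 PC=7
Step 18: PC=7 exec 'ADD C, 5'. After: A=0 B=1 C=-57 D=-70 ZF=0 PC=8
Step 19: PC=8 exec 'MOV A, 5'. After: A=5 B=1 C=-57 D=-70 ZF=0 PC=9
Step 20: PC=9 exec 'MOV A, 4'. After: A=4 B=1 C=-57 D=-70 ZF=0 PC=10
Step 21: PC=10 exec 'ADD B, 4'. After: A=4 B=5 C=-57 D=-70 ZF=0 PC=11
Step 22: PC=11 exec 'MOV B, 2'. After: A=4 B=2 C=-57 D=-70 ZF=0 PC=12
Step 23: PC=12 exec 'HALT'. After: A=4 B=2 C=-57 D=-70 ZF=0 PC=12 HALTED

Answer: 4 2 -57 -70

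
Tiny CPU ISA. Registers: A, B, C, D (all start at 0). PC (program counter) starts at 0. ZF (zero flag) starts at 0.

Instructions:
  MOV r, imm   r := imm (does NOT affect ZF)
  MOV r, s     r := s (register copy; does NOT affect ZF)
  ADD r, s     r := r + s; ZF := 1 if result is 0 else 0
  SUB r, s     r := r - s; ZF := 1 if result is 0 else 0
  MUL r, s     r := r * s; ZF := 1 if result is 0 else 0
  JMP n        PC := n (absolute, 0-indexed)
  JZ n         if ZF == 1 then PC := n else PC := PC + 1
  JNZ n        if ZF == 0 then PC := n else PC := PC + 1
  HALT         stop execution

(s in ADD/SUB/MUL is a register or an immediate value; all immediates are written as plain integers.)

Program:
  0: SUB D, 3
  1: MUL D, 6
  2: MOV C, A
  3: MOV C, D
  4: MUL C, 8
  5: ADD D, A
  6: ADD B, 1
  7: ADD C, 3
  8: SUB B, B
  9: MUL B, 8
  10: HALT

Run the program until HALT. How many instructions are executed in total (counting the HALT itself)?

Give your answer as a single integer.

Answer: 11

Derivation:
Step 1: PC=0 exec 'SUB D, 3'. After: A=0 B=0 C=0 D=-3 ZF=0 PC=1
Step 2: PC=1 exec 'MUL D, 6'. After: A=0 B=0 C=0 D=-18 ZF=0 PC=2
Step 3: PC=2 exec 'MOV C, A'. After: A=0 B=0 C=0 D=-18 ZF=0 PC=3
Step 4: PC=3 exec 'MOV C, D'. After: A=0 B=0 C=-18 D=-18 ZF=0 PC=4
Step 5: PC=4 exec 'MUL C, 8'. After: A=0 B=0 C=-144 D=-18 ZF=0 PC=5
Step 6: PC=5 exec 'ADD D, A'. After: A=0 B=0 C=-144 D=-18 ZF=0 PC=6
Step 7: PC=6 exec 'ADD B, 1'. After: A=0 B=1 C=-144 D=-18 ZF=0 PC=7
Step 8: PC=7 exec 'ADD C, 3'. After: A=0 B=1 C=-141 D=-18 ZF=0 PC=8
Step 9: PC=8 exec 'SUB B, B'. After: A=0 B=0 C=-141 D=-18 ZF=1 PC=9
Step 10: PC=9 exec 'MUL B, 8'. After: A=0 B=0 C=-141 D=-18 ZF=1 PC=10
Step 11: PC=10 exec 'HALT'. After: A=0 B=0 C=-141 D=-18 ZF=1 PC=10 HALTED
Total instructions executed: 11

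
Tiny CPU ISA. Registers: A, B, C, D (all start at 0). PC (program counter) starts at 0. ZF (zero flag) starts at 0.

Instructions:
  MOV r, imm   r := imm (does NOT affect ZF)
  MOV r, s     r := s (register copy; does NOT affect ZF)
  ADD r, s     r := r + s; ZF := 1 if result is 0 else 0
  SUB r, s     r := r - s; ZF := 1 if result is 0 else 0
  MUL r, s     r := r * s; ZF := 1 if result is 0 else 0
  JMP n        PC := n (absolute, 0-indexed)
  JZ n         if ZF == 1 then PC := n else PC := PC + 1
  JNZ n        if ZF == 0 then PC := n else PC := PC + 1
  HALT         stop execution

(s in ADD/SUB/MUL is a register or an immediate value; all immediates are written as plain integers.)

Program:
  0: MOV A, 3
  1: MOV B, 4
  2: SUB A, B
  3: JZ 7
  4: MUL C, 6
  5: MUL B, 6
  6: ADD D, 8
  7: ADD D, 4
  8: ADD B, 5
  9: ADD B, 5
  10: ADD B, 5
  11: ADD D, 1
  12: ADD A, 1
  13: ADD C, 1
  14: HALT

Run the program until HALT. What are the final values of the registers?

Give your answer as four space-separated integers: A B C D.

Step 1: PC=0 exec 'MOV A, 3'. After: A=3 B=0 C=0 D=0 ZF=0 PC=1
Step 2: PC=1 exec 'MOV B, 4'. After: A=3 B=4 C=0 D=0 ZF=0 PC=2
Step 3: PC=2 exec 'SUB A, B'. After: A=-1 B=4 C=0 D=0 ZF=0 PC=3
Step 4: PC=3 exec 'JZ 7'. After: A=-1 B=4 C=0 D=0 ZF=0 PC=4
Step 5: PC=4 exec 'MUL C, 6'. After: A=-1 B=4 C=0 D=0 ZF=1 PC=5
Step 6: PC=5 exec 'MUL B, 6'. After: A=-1 B=24 C=0 D=0 ZF=0 PC=6
Step 7: PC=6 exec 'ADD D, 8'. After: A=-1 B=24 C=0 D=8 ZF=0 PC=7
Step 8: PC=7 exec 'ADD D, 4'. After: A=-1 B=24 C=0 D=12 ZF=0 PC=8
Step 9: PC=8 exec 'ADD B, 5'. After: A=-1 B=29 C=0 D=12 ZF=0 PC=9
Step 10: PC=9 exec 'ADD B, 5'. After: A=-1 B=34 C=0 D=12 ZF=0 PC=10
Step 11: PC=10 exec 'ADD B, 5'. After: A=-1 B=39 C=0 D=12 ZF=0 PC=11
Step 12: PC=11 exec 'ADD D, 1'. After: A=-1 B=39 C=0 D=13 ZF=0 PC=12
Step 13: PC=12 exec 'ADD A, 1'. After: A=0 B=39 C=0 D=13 ZF=1 PC=13
Step 14: PC=13 exec 'ADD C, 1'. After: A=0 B=39 C=1 D=13 ZF=0 PC=14
Step 15: PC=14 exec 'HALT'. After: A=0 B=39 C=1 D=13 ZF=0 PC=14 HALTED

Answer: 0 39 1 13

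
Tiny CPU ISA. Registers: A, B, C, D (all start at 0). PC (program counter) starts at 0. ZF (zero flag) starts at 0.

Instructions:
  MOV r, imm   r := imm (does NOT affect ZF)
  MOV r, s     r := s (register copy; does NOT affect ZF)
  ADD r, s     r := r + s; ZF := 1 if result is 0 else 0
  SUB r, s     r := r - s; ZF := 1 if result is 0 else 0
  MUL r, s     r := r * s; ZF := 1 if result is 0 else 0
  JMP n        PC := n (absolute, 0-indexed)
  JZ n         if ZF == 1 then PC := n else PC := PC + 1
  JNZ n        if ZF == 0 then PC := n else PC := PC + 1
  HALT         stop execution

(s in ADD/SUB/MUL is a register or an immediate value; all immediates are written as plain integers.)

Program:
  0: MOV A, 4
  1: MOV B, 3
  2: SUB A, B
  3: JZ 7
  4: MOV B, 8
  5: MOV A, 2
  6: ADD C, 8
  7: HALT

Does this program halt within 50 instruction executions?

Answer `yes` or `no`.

Step 1: PC=0 exec 'MOV A, 4'. After: A=4 B=0 C=0 D=0 ZF=0 PC=1
Step 2: PC=1 exec 'MOV B, 3'. After: A=4 B=3 C=0 D=0 ZF=0 PC=2
Step 3: PC=2 exec 'SUB A, B'. After: A=1 B=3 C=0 D=0 ZF=0 PC=3
Step 4: PC=3 exec 'JZ 7'. After: A=1 B=3 C=0 D=0 ZF=0 PC=4
Step 5: PC=4 exec 'MOV B, 8'. After: A=1 B=8 C=0 D=0 ZF=0 PC=5
Step 6: PC=5 exec 'MOV A, 2'. After: A=2 B=8 C=0 D=0 ZF=0 PC=6
Step 7: PC=6 exec 'ADD C, 8'. After: A=2 B=8 C=8 D=0 ZF=0 PC=7
Step 8: PC=7 exec 'HALT'. After: A=2 B=8 C=8 D=0 ZF=0 PC=7 HALTED

Answer: yes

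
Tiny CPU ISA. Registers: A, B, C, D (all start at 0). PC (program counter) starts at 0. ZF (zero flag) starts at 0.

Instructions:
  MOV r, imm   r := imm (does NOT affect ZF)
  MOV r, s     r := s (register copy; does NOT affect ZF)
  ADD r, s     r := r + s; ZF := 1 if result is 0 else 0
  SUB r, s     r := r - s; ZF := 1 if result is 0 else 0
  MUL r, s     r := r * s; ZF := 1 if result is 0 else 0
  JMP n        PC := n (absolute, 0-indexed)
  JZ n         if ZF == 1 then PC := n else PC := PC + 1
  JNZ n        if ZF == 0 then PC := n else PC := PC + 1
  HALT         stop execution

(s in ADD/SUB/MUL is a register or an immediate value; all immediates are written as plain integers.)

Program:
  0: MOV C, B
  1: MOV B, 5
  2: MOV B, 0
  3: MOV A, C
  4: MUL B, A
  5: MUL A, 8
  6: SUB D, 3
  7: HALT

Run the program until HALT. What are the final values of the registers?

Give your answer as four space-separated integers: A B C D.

Step 1: PC=0 exec 'MOV C, B'. After: A=0 B=0 C=0 D=0 ZF=0 PC=1
Step 2: PC=1 exec 'MOV B, 5'. After: A=0 B=5 C=0 D=0 ZF=0 PC=2
Step 3: PC=2 exec 'MOV B, 0'. After: A=0 B=0 C=0 D=0 ZF=0 PC=3
Step 4: PC=3 exec 'MOV A, C'. After: A=0 B=0 C=0 D=0 ZF=0 PC=4
Step 5: PC=4 exec 'MUL B, A'. After: A=0 B=0 C=0 D=0 ZF=1 PC=5
Step 6: PC=5 exec 'MUL A, 8'. After: A=0 B=0 C=0 D=0 ZF=1 PC=6
Step 7: PC=6 exec 'SUB D, 3'. After: A=0 B=0 C=0 D=-3 ZF=0 PC=7
Step 8: PC=7 exec 'HALT'. After: A=0 B=0 C=0 D=-3 ZF=0 PC=7 HALTED

Answer: 0 0 0 -3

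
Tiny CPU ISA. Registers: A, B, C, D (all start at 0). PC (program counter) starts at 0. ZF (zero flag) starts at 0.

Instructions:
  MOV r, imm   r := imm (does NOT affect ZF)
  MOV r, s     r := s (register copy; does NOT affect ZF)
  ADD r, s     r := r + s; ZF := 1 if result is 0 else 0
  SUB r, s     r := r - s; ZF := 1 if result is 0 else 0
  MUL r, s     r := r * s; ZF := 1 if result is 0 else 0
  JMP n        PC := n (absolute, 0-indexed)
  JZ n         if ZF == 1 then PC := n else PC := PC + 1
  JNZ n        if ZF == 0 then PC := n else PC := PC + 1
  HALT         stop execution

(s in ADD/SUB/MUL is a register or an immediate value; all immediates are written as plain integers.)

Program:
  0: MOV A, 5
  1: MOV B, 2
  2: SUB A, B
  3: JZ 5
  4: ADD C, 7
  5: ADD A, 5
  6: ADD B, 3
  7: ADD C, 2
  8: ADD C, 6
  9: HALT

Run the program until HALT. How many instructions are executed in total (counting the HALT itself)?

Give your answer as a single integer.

Step 1: PC=0 exec 'MOV A, 5'. After: A=5 B=0 C=0 D=0 ZF=0 PC=1
Step 2: PC=1 exec 'MOV B, 2'. After: A=5 B=2 C=0 D=0 ZF=0 PC=2
Step 3: PC=2 exec 'SUB A, B'. After: A=3 B=2 C=0 D=0 ZF=0 PC=3
Step 4: PC=3 exec 'JZ 5'. After: A=3 B=2 C=0 D=0 ZF=0 PC=4
Step 5: PC=4 exec 'ADD C, 7'. After: A=3 B=2 C=7 D=0 ZF=0 PC=5
Step 6: PC=5 exec 'ADD A, 5'. After: A=8 B=2 C=7 D=0 ZF=0 PC=6
Step 7: PC=6 exec 'ADD B, 3'. After: A=8 B=5 C=7 D=0 ZF=0 PC=7
Step 8: PC=7 exec 'ADD C, 2'. After: A=8 B=5 C=9 D=0 ZF=0 PC=8
Step 9: PC=8 exec 'ADD C, 6'. After: A=8 B=5 C=15 D=0 ZF=0 PC=9
Step 10: PC=9 exec 'HALT'. After: A=8 B=5 C=15 D=0 ZF=0 PC=9 HALTED
Total instructions executed: 10

Answer: 10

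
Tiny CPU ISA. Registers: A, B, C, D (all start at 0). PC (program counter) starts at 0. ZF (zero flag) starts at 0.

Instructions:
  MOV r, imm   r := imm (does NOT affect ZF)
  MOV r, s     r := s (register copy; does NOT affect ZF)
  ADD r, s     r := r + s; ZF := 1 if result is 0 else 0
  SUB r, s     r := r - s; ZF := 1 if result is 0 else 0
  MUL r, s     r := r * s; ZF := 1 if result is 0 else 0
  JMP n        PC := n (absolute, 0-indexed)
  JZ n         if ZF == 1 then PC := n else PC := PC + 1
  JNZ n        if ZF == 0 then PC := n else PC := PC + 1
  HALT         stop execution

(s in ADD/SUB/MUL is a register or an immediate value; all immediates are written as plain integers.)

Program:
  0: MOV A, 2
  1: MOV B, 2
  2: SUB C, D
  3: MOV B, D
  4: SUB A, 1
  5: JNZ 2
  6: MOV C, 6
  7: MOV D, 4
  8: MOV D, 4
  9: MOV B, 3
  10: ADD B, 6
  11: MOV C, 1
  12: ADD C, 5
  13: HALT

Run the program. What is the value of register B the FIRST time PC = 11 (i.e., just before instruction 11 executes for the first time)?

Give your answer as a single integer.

Step 1: PC=0 exec 'MOV A, 2'. After: A=2 B=0 C=0 D=0 ZF=0 PC=1
Step 2: PC=1 exec 'MOV B, 2'. After: A=2 B=2 C=0 D=0 ZF=0 PC=2
Step 3: PC=2 exec 'SUB C, D'. After: A=2 B=2 C=0 D=0 ZF=1 PC=3
Step 4: PC=3 exec 'MOV B, D'. After: A=2 B=0 C=0 D=0 ZF=1 PC=4
Step 5: PC=4 exec 'SUB A, 1'. After: A=1 B=0 C=0 D=0 ZF=0 PC=5
Step 6: PC=5 exec 'JNZ 2'. After: A=1 B=0 C=0 D=0 ZF=0 PC=2
Step 7: PC=2 exec 'SUB C, D'. After: A=1 B=0 C=0 D=0 ZF=1 PC=3
Step 8: PC=3 exec 'MOV B, D'. After: A=1 B=0 C=0 D=0 ZF=1 PC=4
Step 9: PC=4 exec 'SUB A, 1'. After: A=0 B=0 C=0 D=0 ZF=1 PC=5
Step 10: PC=5 exec 'JNZ 2'. After: A=0 B=0 C=0 D=0 ZF=1 PC=6
Step 11: PC=6 exec 'MOV C, 6'. After: A=0 B=0 C=6 D=0 ZF=1 PC=7
Step 12: PC=7 exec 'MOV D, 4'. After: A=0 B=0 C=6 D=4 ZF=1 PC=8
Step 13: PC=8 exec 'MOV D, 4'. After: A=0 B=0 C=6 D=4 ZF=1 PC=9
Step 14: PC=9 exec 'MOV B, 3'. After: A=0 B=3 C=6 D=4 ZF=1 PC=10
Step 15: PC=10 exec 'ADD B, 6'. After: A=0 B=9 C=6 D=4 ZF=0 PC=11
First time PC=11: B=9

9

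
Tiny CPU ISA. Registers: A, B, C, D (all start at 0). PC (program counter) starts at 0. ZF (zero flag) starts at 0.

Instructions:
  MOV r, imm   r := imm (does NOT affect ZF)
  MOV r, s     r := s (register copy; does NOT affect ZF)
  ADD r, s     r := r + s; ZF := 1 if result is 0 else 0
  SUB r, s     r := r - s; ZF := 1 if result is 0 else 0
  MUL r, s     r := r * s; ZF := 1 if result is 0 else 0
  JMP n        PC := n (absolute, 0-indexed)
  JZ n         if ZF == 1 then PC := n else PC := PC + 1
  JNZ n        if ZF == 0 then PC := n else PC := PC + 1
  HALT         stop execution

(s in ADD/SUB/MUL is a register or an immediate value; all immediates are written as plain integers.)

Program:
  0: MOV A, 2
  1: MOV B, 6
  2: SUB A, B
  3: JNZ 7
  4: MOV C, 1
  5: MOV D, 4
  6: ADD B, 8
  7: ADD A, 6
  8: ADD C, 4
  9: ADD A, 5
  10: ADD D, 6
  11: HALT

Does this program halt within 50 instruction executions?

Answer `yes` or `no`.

Answer: yes

Derivation:
Step 1: PC=0 exec 'MOV A, 2'. After: A=2 B=0 C=0 D=0 ZF=0 PC=1
Step 2: PC=1 exec 'MOV B, 6'. After: A=2 B=6 C=0 D=0 ZF=0 PC=2
Step 3: PC=2 exec 'SUB A, B'. After: A=-4 B=6 C=0 D=0 ZF=0 PC=3
Step 4: PC=3 exec 'JNZ 7'. After: A=-4 B=6 C=0 D=0 ZF=0 PC=7
Step 5: PC=7 exec 'ADD A, 6'. After: A=2 B=6 C=0 D=0 ZF=0 PC=8
Step 6: PC=8 exec 'ADD C, 4'. After: A=2 B=6 C=4 D=0 ZF=0 PC=9
Step 7: PC=9 exec 'ADD A, 5'. After: A=7 B=6 C=4 D=0 ZF=0 PC=10
Step 8: PC=10 exec 'ADD D, 6'. After: A=7 B=6 C=4 D=6 ZF=0 PC=11
Step 9: PC=11 exec 'HALT'. After: A=7 B=6 C=4 D=6 ZF=0 PC=11 HALTED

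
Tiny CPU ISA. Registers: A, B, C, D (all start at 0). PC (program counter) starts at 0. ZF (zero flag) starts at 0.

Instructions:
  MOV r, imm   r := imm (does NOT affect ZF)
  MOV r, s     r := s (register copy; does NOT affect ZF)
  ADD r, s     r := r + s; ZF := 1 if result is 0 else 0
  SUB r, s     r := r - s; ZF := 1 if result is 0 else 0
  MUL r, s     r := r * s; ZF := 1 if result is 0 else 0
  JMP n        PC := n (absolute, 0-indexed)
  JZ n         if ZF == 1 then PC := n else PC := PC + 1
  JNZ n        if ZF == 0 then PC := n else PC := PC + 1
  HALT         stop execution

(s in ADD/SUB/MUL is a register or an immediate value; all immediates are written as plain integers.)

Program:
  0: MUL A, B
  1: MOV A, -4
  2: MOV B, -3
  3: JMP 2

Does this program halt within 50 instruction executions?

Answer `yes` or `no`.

Step 1: PC=0 exec 'MUL A, B'. After: A=0 B=0 C=0 D=0 ZF=1 PC=1
Step 2: PC=1 exec 'MOV A, -4'. After: A=-4 B=0 C=0 D=0 ZF=1 PC=2
Step 3: PC=2 exec 'MOV B, -3'. After: A=-4 B=-3 C=0 D=0 ZF=1 PC=3
Step 4: PC=3 exec 'JMP 2'. After: A=-4 B=-3 C=0 D=0 ZF=1 PC=2
Step 5: PC=2 exec 'MOV B, -3'. After: A=-4 B=-3 C=0 D=0 ZF=1 PC=3
State after step 5 equals state after step 3: the program is in a cycle of length 2 and will never halt.

Answer: no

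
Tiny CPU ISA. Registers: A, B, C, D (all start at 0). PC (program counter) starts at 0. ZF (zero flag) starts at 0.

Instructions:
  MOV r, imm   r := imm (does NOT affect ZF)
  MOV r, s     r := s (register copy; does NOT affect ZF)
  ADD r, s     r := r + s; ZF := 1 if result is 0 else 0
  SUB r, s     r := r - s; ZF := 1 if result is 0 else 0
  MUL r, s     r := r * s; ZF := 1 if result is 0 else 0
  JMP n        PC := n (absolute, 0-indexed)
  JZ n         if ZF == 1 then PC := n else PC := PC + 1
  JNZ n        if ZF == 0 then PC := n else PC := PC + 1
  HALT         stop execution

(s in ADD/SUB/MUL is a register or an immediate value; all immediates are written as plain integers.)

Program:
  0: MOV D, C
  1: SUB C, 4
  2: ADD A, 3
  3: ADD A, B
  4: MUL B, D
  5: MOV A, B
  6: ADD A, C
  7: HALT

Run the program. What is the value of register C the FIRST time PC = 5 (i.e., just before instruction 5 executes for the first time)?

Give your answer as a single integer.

Step 1: PC=0 exec 'MOV D, C'. After: A=0 B=0 C=0 D=0 ZF=0 PC=1
Step 2: PC=1 exec 'SUB C, 4'. After: A=0 B=0 C=-4 D=0 ZF=0 PC=2
Step 3: PC=2 exec 'ADD A, 3'. After: A=3 B=0 C=-4 D=0 ZF=0 PC=3
Step 4: PC=3 exec 'ADD A, B'. After: A=3 B=0 C=-4 D=0 ZF=0 PC=4
Step 5: PC=4 exec 'MUL B, D'. After: A=3 B=0 C=-4 D=0 ZF=1 PC=5
First time PC=5: C=-4

-4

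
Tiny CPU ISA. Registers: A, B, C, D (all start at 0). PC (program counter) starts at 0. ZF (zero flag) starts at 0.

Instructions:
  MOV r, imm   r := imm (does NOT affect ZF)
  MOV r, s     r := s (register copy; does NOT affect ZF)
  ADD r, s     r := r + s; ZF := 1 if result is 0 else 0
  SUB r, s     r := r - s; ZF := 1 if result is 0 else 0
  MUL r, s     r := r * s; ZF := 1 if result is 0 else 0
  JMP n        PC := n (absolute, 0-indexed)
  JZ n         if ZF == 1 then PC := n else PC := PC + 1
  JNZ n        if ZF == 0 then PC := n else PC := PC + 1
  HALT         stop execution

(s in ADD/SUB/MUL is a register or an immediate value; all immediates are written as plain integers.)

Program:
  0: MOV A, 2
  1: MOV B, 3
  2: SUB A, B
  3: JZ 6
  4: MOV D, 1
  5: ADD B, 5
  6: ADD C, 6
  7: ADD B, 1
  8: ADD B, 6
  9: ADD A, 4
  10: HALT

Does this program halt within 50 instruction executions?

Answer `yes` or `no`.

Answer: yes

Derivation:
Step 1: PC=0 exec 'MOV A, 2'. After: A=2 B=0 C=0 D=0 ZF=0 PC=1
Step 2: PC=1 exec 'MOV B, 3'. After: A=2 B=3 C=0 D=0 ZF=0 PC=2
Step 3: PC=2 exec 'SUB A, B'. After: A=-1 B=3 C=0 D=0 ZF=0 PC=3
Step 4: PC=3 exec 'JZ 6'. After: A=-1 B=3 C=0 D=0 ZF=0 PC=4
Step 5: PC=4 exec 'MOV D, 1'. After: A=-1 B=3 C=0 D=1 ZF=0 PC=5
Step 6: PC=5 exec 'ADD B, 5'. After: A=-1 B=8 C=0 D=1 ZF=0 PC=6
Step 7: PC=6 exec 'ADD C, 6'. After: A=-1 B=8 C=6 D=1 ZF=0 PC=7
Step 8: PC=7 exec 'ADD B, 1'. After: A=-1 B=9 C=6 D=1 ZF=0 PC=8
Step 9: PC=8 exec 'ADD B, 6'. After: A=-1 B=15 C=6 D=1 ZF=0 PC=9
Step 10: PC=9 exec 'ADD A, 4'. After: A=3 B=15 C=6 D=1 ZF=0 PC=10
Step 11: PC=10 exec 'HALT'. After: A=3 B=15 C=6 D=1 ZF=0 PC=10 HALTED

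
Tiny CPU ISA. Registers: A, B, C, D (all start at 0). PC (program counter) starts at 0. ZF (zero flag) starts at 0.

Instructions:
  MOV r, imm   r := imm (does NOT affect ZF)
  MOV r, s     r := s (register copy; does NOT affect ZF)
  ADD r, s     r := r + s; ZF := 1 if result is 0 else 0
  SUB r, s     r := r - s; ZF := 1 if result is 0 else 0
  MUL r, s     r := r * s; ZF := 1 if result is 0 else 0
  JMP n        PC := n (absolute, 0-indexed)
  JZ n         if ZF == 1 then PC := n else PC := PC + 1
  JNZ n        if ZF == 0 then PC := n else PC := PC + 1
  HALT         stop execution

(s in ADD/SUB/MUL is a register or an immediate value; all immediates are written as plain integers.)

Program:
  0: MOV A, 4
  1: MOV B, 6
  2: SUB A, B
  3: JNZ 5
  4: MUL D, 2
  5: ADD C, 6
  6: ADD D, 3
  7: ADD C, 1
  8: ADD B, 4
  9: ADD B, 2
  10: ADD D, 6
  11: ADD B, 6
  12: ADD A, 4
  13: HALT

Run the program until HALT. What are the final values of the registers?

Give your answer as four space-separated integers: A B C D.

Answer: 2 18 7 9

Derivation:
Step 1: PC=0 exec 'MOV A, 4'. After: A=4 B=0 C=0 D=0 ZF=0 PC=1
Step 2: PC=1 exec 'MOV B, 6'. After: A=4 B=6 C=0 D=0 ZF=0 PC=2
Step 3: PC=2 exec 'SUB A, B'. After: A=-2 B=6 C=0 D=0 ZF=0 PC=3
Step 4: PC=3 exec 'JNZ 5'. After: A=-2 B=6 C=0 D=0 ZF=0 PC=5
Step 5: PC=5 exec 'ADD C, 6'. After: A=-2 B=6 C=6 D=0 ZF=0 PC=6
Step 6: PC=6 exec 'ADD D, 3'. After: A=-2 B=6 C=6 D=3 ZF=0 PC=7
Step 7: PC=7 exec 'ADD C, 1'. After: A=-2 B=6 C=7 D=3 ZF=0 PC=8
Step 8: PC=8 exec 'ADD B, 4'. After: A=-2 B=10 C=7 D=3 ZF=0 PC=9
Step 9: PC=9 exec 'ADD B, 2'. After: A=-2 B=12 C=7 D=3 ZF=0 PC=10
Step 10: PC=10 exec 'ADD D, 6'. After: A=-2 B=12 C=7 D=9 ZF=0 PC=11
Step 11: PC=11 exec 'ADD B, 6'. After: A=-2 B=18 C=7 D=9 ZF=0 PC=12
Step 12: PC=12 exec 'ADD A, 4'. After: A=2 B=18 C=7 D=9 ZF=0 PC=13
Step 13: PC=13 exec 'HALT'. After: A=2 B=18 C=7 D=9 ZF=0 PC=13 HALTED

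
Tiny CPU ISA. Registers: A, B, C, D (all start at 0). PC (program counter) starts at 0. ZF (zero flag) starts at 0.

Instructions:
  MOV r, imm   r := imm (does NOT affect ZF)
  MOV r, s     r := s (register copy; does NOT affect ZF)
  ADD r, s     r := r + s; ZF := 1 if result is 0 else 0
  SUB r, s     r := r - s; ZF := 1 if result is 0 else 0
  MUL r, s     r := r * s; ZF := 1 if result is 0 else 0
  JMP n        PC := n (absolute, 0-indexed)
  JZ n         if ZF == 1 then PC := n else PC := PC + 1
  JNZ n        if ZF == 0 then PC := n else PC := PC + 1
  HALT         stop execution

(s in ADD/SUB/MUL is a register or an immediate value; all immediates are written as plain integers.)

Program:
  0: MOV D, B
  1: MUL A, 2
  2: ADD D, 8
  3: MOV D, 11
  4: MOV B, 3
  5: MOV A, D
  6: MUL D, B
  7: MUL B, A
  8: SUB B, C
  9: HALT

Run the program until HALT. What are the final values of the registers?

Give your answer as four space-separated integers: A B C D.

Answer: 11 33 0 33

Derivation:
Step 1: PC=0 exec 'MOV D, B'. After: A=0 B=0 C=0 D=0 ZF=0 PC=1
Step 2: PC=1 exec 'MUL A, 2'. After: A=0 B=0 C=0 D=0 ZF=1 PC=2
Step 3: PC=2 exec 'ADD D, 8'. After: A=0 B=0 C=0 D=8 ZF=0 PC=3
Step 4: PC=3 exec 'MOV D, 11'. After: A=0 B=0 C=0 D=11 ZF=0 PC=4
Step 5: PC=4 exec 'MOV B, 3'. After: A=0 B=3 C=0 D=11 ZF=0 PC=5
Step 6: PC=5 exec 'MOV A, D'. After: A=11 B=3 C=0 D=11 ZF=0 PC=6
Step 7: PC=6 exec 'MUL D, B'. After: A=11 B=3 C=0 D=33 ZF=0 PC=7
Step 8: PC=7 exec 'MUL B, A'. After: A=11 B=33 C=0 D=33 ZF=0 PC=8
Step 9: PC=8 exec 'SUB B, C'. After: A=11 B=33 C=0 D=33 ZF=0 PC=9
Step 10: PC=9 exec 'HALT'. After: A=11 B=33 C=0 D=33 ZF=0 PC=9 HALTED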